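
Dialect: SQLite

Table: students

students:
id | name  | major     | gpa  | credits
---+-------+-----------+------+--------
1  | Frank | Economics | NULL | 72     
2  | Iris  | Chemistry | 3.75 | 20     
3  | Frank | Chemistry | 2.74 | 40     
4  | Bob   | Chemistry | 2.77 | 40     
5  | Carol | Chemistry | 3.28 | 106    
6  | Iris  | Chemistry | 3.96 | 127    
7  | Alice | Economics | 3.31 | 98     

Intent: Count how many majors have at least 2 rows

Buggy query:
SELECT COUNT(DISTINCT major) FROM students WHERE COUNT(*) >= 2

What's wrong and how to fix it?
Bug: COUNT(*) cannot appear in WHERE; the per-group count doesn't exist yet

Fix: Use a subquery that GROUPs and filters with HAVING, then count its rows

Corrected query:
SELECT COUNT(*) FROM (SELECT major FROM students GROUP BY major HAVING COUNT(*) >= 2)

Result:
COUNT(*)
--------
2       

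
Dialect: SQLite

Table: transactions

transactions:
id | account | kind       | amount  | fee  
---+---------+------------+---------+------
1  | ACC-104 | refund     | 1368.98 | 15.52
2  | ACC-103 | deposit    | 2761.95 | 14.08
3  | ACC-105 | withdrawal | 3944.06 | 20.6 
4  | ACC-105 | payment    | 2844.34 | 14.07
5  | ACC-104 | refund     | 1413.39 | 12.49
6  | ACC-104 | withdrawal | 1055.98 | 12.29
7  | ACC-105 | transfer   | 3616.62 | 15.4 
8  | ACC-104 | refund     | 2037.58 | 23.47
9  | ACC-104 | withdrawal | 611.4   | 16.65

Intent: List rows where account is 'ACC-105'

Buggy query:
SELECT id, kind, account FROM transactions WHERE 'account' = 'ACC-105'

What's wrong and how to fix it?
Bug: 'account' in single quotes is a string literal, not the column; the comparison is literal-vs-literal and never true

Fix: Reference the column as account without single quotes

Corrected query:
SELECT id, kind, account FROM transactions WHERE account = 'ACC-105'

Result:
id | kind       | account
---+------------+--------
3  | withdrawal | ACC-105
4  | payment    | ACC-105
7  | transfer   | ACC-105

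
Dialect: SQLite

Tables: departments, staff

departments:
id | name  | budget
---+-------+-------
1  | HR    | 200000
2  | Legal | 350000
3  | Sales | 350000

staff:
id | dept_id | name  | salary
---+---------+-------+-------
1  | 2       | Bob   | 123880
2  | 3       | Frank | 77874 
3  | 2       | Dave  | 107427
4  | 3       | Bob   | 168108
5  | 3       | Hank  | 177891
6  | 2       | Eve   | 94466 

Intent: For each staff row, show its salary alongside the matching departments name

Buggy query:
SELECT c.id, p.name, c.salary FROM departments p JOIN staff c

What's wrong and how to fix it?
Bug: JOIN with no ON clause produces a cartesian product; every staff row pairs with every departments row

Fix: Specify the join condition linking the foreign key to the parent id

Corrected query:
SELECT c.id, p.name, c.salary FROM departments p JOIN staff c ON c.dept_id = p.id

Result:
id | name  | salary
---+-------+-------
1  | Legal | 123880
2  | Sales | 77874 
3  | Legal | 107427
4  | Sales | 168108
5  | Sales | 177891
6  | Legal | 94466 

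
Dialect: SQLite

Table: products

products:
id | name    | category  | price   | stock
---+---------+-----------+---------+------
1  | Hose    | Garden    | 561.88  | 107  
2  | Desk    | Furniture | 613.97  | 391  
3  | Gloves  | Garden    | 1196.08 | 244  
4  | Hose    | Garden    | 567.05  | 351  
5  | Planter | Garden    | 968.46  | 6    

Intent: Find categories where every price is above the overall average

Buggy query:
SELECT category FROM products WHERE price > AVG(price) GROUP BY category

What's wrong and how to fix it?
Bug: AVG() is an aggregate; it can't sit directly in WHERE

Fix: Compute the overall average in a scalar subquery and compare each group's MIN against it in HAVING

Corrected query:
SELECT category FROM products GROUP BY category HAVING MIN(price) > (SELECT AVG(price) FROM products)

Result:
(no rows)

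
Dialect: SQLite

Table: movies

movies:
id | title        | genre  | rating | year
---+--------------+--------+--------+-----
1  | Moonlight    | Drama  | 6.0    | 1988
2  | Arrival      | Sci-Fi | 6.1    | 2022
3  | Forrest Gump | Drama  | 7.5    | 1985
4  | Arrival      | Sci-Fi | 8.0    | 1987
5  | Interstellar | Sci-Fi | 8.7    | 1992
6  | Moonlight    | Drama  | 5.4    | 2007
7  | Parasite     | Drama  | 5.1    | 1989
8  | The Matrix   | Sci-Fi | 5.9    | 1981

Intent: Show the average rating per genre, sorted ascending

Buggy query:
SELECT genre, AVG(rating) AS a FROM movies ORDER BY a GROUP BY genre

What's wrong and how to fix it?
Bug: ORDER BY appears before GROUP BY; SQL clause order requires GROUP BY first

Fix: Move ORDER BY to the end, after GROUP BY

Corrected query:
SELECT genre, AVG(rating) AS a FROM movies GROUP BY genre ORDER BY a

Result:
genre  | a    
-------+------
Drama  | 6    
Sci-Fi | 7.175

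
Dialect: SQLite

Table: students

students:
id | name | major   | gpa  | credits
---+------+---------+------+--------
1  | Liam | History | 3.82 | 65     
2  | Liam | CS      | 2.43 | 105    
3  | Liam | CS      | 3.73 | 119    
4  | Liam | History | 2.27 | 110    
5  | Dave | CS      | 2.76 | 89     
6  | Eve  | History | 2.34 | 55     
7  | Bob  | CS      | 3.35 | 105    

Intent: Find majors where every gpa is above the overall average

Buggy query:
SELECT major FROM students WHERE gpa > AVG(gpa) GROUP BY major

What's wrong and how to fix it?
Bug: AVG() is an aggregate; it can't sit directly in WHERE

Fix: Compute the overall average in a scalar subquery and compare each group's MIN against it in HAVING

Corrected query:
SELECT major FROM students GROUP BY major HAVING MIN(gpa) > (SELECT AVG(gpa) FROM students)

Result:
(no rows)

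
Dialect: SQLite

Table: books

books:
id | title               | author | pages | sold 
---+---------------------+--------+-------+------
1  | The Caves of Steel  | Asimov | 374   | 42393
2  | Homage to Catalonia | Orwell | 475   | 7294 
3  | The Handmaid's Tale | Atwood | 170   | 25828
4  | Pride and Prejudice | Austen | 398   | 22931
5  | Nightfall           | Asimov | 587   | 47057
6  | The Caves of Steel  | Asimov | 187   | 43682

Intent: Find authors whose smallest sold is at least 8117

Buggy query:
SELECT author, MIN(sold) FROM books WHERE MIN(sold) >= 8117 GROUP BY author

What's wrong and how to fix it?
Bug: MIN() in WHERE is a misuse of aggregate

Fix: Use HAVING for the per-group MIN condition

Corrected query:
SELECT author, MIN(sold) FROM books GROUP BY author HAVING MIN(sold) >= 8117

Result:
author | MIN(sold)
-------+----------
Asimov | 42393    
Atwood | 25828    
Austen | 22931    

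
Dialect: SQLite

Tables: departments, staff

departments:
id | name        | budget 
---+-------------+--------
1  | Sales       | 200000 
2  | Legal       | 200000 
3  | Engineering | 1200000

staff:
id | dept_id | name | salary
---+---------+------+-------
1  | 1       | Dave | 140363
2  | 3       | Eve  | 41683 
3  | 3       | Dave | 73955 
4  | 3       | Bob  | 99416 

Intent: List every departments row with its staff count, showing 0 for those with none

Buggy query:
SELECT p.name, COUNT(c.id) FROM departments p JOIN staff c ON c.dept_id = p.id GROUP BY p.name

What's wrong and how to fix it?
Bug: INNER JOIN drops departments rows that have no matching staff rows

Fix: Use LEFT JOIN so parents without children still appear (COUNT(c.id) gives 0)

Corrected query:
SELECT p.name, COUNT(c.id) FROM departments p LEFT JOIN staff c ON c.dept_id = p.id GROUP BY p.name

Result:
name        | COUNT(c.id)
------------+------------
Engineering | 3          
Legal       | 0          
Sales       | 1          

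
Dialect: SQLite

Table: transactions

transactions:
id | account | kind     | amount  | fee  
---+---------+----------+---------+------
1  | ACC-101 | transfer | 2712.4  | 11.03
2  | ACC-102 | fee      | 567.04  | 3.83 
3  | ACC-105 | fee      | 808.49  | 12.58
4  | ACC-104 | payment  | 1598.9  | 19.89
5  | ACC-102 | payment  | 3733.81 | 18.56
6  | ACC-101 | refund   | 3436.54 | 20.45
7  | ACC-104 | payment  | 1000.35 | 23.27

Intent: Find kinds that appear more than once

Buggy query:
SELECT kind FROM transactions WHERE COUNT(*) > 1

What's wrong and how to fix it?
Bug: COUNT(*) is an aggregate and cannot be used in WHERE

Fix: GROUP BY kind, then filter groups with HAVING COUNT(*) > 1

Corrected query:
SELECT kind FROM transactions GROUP BY kind HAVING COUNT(*) > 1

Result:
kind   
-------
fee    
payment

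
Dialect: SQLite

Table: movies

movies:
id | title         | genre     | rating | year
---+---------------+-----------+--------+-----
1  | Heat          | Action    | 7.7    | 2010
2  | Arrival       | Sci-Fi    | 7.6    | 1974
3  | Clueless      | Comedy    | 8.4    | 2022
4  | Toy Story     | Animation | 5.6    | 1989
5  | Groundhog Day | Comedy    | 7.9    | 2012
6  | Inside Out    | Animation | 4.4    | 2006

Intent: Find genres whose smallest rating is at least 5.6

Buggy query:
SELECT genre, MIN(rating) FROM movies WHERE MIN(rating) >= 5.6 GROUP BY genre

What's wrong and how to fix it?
Bug: MIN() in WHERE is a misuse of aggregate

Fix: Use HAVING for the per-group MIN condition

Corrected query:
SELECT genre, MIN(rating) FROM movies GROUP BY genre HAVING MIN(rating) >= 5.6

Result:
genre  | MIN(rating)
-------+------------
Action | 7.7        
Comedy | 7.9        
Sci-Fi | 7.6        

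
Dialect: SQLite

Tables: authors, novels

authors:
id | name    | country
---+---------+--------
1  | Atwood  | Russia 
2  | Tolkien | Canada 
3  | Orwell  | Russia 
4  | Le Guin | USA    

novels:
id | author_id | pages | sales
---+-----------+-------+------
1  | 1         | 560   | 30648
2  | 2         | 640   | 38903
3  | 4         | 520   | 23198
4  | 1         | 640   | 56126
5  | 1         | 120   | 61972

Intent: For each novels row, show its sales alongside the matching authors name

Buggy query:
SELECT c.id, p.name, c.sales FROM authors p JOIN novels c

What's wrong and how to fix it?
Bug: Missing join condition: each novels row is matched to all authors rows instead of just its own

Fix: Add ON c.author_id = p.id to the JOIN

Corrected query:
SELECT c.id, p.name, c.sales FROM authors p JOIN novels c ON c.author_id = p.id

Result:
id | name    | sales
---+---------+------
1  | Atwood  | 30648
2  | Tolkien | 38903
3  | Le Guin | 23198
4  | Atwood  | 56126
5  | Atwood  | 61972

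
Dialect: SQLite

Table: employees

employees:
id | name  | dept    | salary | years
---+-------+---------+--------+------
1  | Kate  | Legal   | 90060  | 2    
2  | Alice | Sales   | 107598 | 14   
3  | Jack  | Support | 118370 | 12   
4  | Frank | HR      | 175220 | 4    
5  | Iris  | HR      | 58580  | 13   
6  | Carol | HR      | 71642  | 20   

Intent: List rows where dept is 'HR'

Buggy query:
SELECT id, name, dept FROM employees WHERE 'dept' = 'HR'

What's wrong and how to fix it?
Bug: 'dept' in single quotes is a string literal, not the column; the comparison is literal-vs-literal and never true

Fix: Remove the quotes around the column name (or use double quotes for an identifier)

Corrected query:
SELECT id, name, dept FROM employees WHERE dept = 'HR'

Result:
id | name  | dept
---+-------+-----
4  | Frank | HR  
5  | Iris  | HR  
6  | Carol | HR  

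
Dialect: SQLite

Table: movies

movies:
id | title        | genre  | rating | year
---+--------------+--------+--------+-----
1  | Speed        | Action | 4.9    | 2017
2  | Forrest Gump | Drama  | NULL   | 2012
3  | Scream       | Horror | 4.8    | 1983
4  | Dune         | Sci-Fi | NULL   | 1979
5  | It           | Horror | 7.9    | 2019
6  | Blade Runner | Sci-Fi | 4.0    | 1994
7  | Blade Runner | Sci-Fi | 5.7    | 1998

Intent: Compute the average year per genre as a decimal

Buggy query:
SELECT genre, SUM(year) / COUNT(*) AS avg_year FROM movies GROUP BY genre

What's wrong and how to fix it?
Bug: Both operands are integers, so '/' performs integer division and truncates

Fix: Cast one side to REAL so the division keeps the fractional part

Corrected query:
SELECT genre, SUM(year) * 1.0 / COUNT(*) AS avg_year FROM movies GROUP BY genre

Result:
genre  | avg_year   
-------+------------
Action | 2017       
Drama  | 2012       
Horror | 2001       
Sci-Fi | 1990.333333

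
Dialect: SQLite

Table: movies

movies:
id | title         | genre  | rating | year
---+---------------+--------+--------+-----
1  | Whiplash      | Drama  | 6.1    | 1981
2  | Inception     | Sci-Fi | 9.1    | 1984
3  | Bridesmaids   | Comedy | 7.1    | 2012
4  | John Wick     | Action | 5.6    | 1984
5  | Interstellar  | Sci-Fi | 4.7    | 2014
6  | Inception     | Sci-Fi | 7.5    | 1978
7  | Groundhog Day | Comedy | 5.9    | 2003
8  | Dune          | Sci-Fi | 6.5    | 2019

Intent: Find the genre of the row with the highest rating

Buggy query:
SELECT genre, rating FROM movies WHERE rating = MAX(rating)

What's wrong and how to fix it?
Bug: MAX(rating) is an aggregate and cannot be used directly in WHERE

Fix: Use a subquery: WHERE rating = (SELECT MAX(rating) FROM movies)

Corrected query:
SELECT genre, rating FROM movies WHERE rating = (SELECT MAX(rating) FROM movies)

Result:
genre  | rating
-------+-------
Sci-Fi | 9.1   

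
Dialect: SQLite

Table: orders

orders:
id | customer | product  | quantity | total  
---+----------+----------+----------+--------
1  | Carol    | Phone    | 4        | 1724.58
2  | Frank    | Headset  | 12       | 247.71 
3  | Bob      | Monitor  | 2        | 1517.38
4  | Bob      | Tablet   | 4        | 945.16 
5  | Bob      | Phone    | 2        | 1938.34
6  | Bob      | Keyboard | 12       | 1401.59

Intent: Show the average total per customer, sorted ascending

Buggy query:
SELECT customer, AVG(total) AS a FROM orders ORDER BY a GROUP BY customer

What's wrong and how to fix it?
Bug: GROUP BY must precede ORDER BY

Fix: Move ORDER BY to the end, after GROUP BY

Corrected query:
SELECT customer, AVG(total) AS a FROM orders GROUP BY customer ORDER BY a

Result:
customer | a        
---------+----------
Frank    | 247.71   
Bob      | 1450.6175
Carol    | 1724.58  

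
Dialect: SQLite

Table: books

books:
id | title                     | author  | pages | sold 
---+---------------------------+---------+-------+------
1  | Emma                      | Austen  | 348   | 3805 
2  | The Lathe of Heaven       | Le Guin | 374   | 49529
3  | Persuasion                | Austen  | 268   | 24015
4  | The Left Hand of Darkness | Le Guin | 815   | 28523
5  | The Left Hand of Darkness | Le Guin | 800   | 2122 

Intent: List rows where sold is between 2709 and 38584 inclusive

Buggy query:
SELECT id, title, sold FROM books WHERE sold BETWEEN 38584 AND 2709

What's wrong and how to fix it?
Bug: BETWEEN expects the lower bound first; with 38584 AND 2709 the range is empty

Fix: Swap the bounds so the smaller value comes first

Corrected query:
SELECT id, title, sold FROM books WHERE sold BETWEEN 2709 AND 38584

Result:
id | title                     | sold 
---+---------------------------+------
1  | Emma                      | 3805 
3  | Persuasion                | 24015
4  | The Left Hand of Darkness | 28523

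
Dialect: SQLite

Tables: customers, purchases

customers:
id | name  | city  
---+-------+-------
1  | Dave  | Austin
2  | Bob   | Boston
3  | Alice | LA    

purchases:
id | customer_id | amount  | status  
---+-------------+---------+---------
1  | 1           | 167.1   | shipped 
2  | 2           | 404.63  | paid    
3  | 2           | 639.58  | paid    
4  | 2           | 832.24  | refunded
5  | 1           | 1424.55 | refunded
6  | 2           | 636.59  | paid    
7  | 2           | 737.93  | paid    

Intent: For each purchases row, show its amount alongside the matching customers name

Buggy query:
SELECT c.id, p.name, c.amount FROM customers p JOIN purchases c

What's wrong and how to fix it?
Bug: JOIN with no ON clause produces a cartesian product; every purchases row pairs with every customers row

Fix: Add ON c.customer_id = p.id to the JOIN

Corrected query:
SELECT c.id, p.name, c.amount FROM customers p JOIN purchases c ON c.customer_id = p.id

Result:
id | name | amount 
---+------+--------
1  | Dave | 167.1  
2  | Bob  | 404.63 
3  | Bob  | 639.58 
4  | Bob  | 832.24 
5  | Dave | 1424.55
6  | Bob  | 636.59 
7  | Bob  | 737.93 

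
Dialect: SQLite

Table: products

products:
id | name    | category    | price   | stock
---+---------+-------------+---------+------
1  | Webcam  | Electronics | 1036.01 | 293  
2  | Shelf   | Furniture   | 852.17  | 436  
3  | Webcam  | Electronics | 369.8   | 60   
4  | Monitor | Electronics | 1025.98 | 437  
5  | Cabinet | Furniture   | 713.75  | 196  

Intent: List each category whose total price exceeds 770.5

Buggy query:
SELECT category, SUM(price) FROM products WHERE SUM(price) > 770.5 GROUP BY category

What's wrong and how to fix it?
Bug: Aggregate functions cannot appear in a WHERE clause

Fix: Use HAVING (which filters groups after aggregation) instead of WHERE

Corrected query:
SELECT category, SUM(price) FROM products GROUP BY category HAVING SUM(price) > 770.5

Result:
category    | SUM(price)
------------+-----------
Electronics | 2431.79   
Furniture   | 1565.92   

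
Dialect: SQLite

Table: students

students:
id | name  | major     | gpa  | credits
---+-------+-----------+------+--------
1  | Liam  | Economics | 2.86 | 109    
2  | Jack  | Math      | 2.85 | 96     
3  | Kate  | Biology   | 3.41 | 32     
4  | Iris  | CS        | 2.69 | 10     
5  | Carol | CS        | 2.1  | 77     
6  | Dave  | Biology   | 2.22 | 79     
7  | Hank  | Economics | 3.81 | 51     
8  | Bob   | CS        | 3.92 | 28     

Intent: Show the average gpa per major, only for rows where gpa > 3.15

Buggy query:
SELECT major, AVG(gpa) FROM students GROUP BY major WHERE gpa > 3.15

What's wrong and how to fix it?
Bug: WHERE cannot follow GROUP BY

Fix: Move the WHERE clause before GROUP BY

Corrected query:
SELECT major, AVG(gpa) FROM students WHERE gpa > 3.15 GROUP BY major

Result:
major     | AVG(gpa)
----------+---------
Biology   | 3.41    
CS        | 3.92    
Economics | 3.81    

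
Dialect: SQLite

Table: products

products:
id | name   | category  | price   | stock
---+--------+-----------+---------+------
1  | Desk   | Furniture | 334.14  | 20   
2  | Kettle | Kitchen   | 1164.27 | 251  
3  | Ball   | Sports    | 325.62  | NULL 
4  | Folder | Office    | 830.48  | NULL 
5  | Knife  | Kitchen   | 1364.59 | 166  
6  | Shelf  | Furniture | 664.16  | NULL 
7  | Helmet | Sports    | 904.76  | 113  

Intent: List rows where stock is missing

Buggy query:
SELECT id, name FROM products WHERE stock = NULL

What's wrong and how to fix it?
Bug: '= NULL' is always unknown in SQL three-valued logic, so no rows match

Fix: Use IS NULL to test for NULL

Corrected query:
SELECT id, name FROM products WHERE stock IS NULL

Result:
id | name  
---+-------
3  | Ball  
4  | Folder
6  | Shelf 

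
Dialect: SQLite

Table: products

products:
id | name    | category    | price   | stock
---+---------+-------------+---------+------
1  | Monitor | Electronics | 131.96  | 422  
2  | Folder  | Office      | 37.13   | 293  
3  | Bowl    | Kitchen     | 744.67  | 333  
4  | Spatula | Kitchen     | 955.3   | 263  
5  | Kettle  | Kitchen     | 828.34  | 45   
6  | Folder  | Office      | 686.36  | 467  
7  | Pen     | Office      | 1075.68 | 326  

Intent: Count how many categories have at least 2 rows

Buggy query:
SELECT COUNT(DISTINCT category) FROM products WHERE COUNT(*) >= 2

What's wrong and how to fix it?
Bug: WHERE filters individual rows, not groups, so a group-level COUNT is invalid there

Fix: Group first with HAVING COUNT(*) >= 2, then COUNT the resulting groups

Corrected query:
SELECT COUNT(*) FROM (SELECT category FROM products GROUP BY category HAVING COUNT(*) >= 2)

Result:
COUNT(*)
--------
2       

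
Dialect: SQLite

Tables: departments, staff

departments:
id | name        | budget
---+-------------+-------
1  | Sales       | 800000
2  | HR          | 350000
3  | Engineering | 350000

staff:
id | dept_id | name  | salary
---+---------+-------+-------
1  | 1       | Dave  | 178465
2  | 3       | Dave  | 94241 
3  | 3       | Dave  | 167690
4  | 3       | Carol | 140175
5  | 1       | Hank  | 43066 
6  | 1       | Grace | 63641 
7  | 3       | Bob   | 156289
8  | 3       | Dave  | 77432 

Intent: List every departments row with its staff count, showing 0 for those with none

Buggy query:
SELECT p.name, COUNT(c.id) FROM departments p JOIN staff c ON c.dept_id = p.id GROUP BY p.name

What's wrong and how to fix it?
Bug: An inner join excludes parents with zero children

Fix: Switch to LEFT JOIN to retain unmatched parent rows

Corrected query:
SELECT p.name, COUNT(c.id) FROM departments p LEFT JOIN staff c ON c.dept_id = p.id GROUP BY p.name

Result:
name        | COUNT(c.id)
------------+------------
Engineering | 5          
HR          | 0          
Sales       | 3          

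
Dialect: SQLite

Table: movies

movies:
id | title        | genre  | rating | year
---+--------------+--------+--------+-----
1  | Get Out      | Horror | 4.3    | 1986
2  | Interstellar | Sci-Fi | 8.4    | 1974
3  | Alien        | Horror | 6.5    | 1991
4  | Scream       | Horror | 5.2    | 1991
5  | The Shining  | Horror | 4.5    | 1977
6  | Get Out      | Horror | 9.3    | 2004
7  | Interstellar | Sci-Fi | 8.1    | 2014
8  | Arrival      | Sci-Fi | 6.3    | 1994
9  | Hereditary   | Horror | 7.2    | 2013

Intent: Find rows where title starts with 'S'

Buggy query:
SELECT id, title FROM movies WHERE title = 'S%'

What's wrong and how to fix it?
Bug: Wildcards only work with LIKE; '=' treats '%' as a literal character

Fix: Replace '=' with LIKE so 'S%' is treated as a pattern

Corrected query:
SELECT id, title FROM movies WHERE title LIKE 'S%'

Result:
id | title 
---+-------
4  | Scream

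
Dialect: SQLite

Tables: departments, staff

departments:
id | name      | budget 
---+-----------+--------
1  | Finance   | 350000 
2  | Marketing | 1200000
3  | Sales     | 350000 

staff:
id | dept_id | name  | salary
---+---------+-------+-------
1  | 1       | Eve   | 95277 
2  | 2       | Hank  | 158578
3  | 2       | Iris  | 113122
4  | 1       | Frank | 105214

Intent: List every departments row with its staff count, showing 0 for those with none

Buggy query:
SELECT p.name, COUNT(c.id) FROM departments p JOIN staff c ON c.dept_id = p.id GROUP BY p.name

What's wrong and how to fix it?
Bug: INNER JOIN drops departments rows that have no matching staff rows

Fix: Switch to LEFT JOIN to retain unmatched parent rows

Corrected query:
SELECT p.name, COUNT(c.id) FROM departments p LEFT JOIN staff c ON c.dept_id = p.id GROUP BY p.name

Result:
name      | COUNT(c.id)
----------+------------
Finance   | 2          
Marketing | 2          
Sales     | 0          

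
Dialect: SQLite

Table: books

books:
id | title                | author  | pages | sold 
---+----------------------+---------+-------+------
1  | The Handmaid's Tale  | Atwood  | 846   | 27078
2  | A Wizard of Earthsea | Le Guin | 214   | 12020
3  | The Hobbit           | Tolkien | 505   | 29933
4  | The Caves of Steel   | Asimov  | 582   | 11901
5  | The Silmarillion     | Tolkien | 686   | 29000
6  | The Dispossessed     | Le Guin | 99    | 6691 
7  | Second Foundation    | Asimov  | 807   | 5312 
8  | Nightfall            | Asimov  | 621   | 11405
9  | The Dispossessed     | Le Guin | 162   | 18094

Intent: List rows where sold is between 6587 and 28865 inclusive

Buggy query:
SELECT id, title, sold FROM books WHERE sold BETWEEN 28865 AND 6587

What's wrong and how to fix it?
Bug: BETWEEN expects the lower bound first; with 28865 AND 6587 the range is empty

Fix: Write BETWEEN 6587 AND 28865

Corrected query:
SELECT id, title, sold FROM books WHERE sold BETWEEN 6587 AND 28865

Result:
id | title                | sold 
---+----------------------+------
1  | The Handmaid's Tale  | 27078
2  | A Wizard of Earthsea | 12020
4  | The Caves of Steel   | 11901
6  | The Dispossessed     | 6691 
8  | Nightfall            | 11405
9  | The Dispossessed     | 18094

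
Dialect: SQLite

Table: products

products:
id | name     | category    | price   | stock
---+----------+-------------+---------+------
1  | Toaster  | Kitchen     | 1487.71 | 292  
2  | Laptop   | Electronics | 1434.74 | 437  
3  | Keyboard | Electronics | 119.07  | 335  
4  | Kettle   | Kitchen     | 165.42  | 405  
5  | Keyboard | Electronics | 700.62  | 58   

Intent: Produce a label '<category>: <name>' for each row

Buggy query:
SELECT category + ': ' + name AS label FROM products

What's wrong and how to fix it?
Bug: '+' is numeric addition; on text columns SQLite converts them to 0 instead of concatenating

Fix: Use the || operator for string concatenation

Corrected query:
SELECT category || ': ' || name AS label FROM products

Result:
label                
---------------------
Kitchen: Toaster     
Electronics: Laptop  
Electronics: Keyboard
Kitchen: Kettle      
Electronics: Keyboard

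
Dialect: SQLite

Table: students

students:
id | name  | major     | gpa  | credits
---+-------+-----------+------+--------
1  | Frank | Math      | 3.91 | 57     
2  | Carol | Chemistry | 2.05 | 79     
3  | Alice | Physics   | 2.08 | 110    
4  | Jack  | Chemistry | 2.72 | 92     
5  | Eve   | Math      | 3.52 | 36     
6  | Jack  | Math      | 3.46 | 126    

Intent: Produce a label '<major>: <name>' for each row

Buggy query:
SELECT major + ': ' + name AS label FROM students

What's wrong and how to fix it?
Bug: SQLite uses || for string concatenation; + coerces text to numbers (yielding 0)

Fix: Use the || operator for string concatenation

Corrected query:
SELECT major || ': ' || name AS label FROM students

Result:
label           
----------------
Math: Frank     
Chemistry: Carol
Physics: Alice  
Chemistry: Jack 
Math: Eve       
Math: Jack      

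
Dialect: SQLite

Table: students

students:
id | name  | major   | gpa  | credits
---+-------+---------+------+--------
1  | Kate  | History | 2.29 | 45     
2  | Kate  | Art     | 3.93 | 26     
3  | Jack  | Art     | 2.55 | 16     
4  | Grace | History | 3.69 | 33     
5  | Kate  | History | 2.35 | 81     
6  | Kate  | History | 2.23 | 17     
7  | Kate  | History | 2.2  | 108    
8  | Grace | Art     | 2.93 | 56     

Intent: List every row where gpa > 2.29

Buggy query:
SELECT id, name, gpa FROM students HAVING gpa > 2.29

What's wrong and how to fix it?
Bug: This is a non-aggregate query (no GROUP BY, no aggregates), so in SQLite the HAVING clause is invalid here; a row-level condition belongs in WHERE

Fix: Use WHERE for row-level filtering

Corrected query:
SELECT id, name, gpa FROM students WHERE gpa > 2.29

Result:
id | name  | gpa 
---+-------+-----
2  | Kate  | 3.93
3  | Jack  | 2.55
4  | Grace | 3.69
5  | Kate  | 2.35
8  | Grace | 2.93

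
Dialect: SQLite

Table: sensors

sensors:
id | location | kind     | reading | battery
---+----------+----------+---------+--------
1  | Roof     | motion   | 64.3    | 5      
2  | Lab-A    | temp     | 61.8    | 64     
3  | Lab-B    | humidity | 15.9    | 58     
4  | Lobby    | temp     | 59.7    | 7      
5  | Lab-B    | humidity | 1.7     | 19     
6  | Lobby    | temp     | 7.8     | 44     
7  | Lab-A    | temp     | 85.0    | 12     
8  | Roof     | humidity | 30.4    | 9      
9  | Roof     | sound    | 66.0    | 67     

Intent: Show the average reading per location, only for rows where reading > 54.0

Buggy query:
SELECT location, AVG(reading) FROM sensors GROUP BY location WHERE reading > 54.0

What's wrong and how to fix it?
Bug: WHERE cannot follow GROUP BY

Fix: Move the WHERE clause before GROUP BY

Corrected query:
SELECT location, AVG(reading) FROM sensors WHERE reading > 54.0 GROUP BY location

Result:
location | AVG(reading)
---------+-------------
Lab-A    | 73.4        
Lobby    | 59.7        
Roof     | 65.15       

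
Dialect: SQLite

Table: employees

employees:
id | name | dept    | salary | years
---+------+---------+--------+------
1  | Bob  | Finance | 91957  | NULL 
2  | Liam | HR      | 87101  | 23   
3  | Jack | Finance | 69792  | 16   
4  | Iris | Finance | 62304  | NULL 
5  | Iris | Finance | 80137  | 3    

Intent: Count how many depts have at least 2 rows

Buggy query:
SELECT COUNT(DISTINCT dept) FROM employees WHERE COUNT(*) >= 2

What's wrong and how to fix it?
Bug: WHERE filters individual rows, not groups, so a group-level COUNT is invalid there

Fix: Use a subquery that GROUPs and filters with HAVING, then count its rows

Corrected query:
SELECT COUNT(*) FROM (SELECT dept FROM employees GROUP BY dept HAVING COUNT(*) >= 2)

Result:
COUNT(*)
--------
1       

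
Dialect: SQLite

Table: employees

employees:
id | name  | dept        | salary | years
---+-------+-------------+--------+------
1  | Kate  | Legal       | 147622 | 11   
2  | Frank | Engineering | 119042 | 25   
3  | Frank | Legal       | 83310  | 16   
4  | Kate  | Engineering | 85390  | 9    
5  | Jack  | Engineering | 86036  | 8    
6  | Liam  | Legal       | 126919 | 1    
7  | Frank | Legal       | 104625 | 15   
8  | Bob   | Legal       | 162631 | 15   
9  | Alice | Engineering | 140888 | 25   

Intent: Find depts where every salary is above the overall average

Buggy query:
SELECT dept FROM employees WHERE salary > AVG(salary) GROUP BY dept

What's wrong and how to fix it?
Bug: AVG() is an aggregate; it can't sit directly in WHERE

Fix: Compute the overall average in a scalar subquery and compare each group's MIN against it in HAVING

Corrected query:
SELECT dept FROM employees GROUP BY dept HAVING MIN(salary) > (SELECT AVG(salary) FROM employees)

Result:
(no rows)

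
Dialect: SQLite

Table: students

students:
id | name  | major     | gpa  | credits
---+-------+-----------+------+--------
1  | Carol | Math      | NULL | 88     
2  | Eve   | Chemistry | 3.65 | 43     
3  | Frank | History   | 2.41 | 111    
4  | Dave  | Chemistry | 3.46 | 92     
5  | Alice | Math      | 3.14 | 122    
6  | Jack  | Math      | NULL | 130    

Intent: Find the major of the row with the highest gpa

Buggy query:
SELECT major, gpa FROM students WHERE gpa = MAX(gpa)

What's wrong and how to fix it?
Bug: MAX(gpa) is an aggregate and cannot be used directly in WHERE

Fix: Wrap MAX in a scalar subquery so WHERE compares against a single value

Corrected query:
SELECT major, gpa FROM students WHERE gpa = (SELECT MAX(gpa) FROM students)

Result:
major     | gpa 
----------+-----
Chemistry | 3.65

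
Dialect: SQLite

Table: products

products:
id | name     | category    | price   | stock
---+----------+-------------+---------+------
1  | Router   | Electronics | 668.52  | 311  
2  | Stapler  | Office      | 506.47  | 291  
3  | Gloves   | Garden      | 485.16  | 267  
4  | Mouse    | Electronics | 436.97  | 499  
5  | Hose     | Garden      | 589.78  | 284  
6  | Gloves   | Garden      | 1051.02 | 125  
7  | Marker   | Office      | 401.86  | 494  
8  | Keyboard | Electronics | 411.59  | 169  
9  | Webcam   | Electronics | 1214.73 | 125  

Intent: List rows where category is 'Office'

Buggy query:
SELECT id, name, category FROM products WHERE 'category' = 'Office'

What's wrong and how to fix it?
Bug: 'category' in single quotes is a string literal, not the column; the comparison is literal-vs-literal and never true

Fix: Remove the quotes around the column name (or use double quotes for an identifier)

Corrected query:
SELECT id, name, category FROM products WHERE category = 'Office'

Result:
id | name    | category
---+---------+---------
2  | Stapler | Office  
7  | Marker  | Office  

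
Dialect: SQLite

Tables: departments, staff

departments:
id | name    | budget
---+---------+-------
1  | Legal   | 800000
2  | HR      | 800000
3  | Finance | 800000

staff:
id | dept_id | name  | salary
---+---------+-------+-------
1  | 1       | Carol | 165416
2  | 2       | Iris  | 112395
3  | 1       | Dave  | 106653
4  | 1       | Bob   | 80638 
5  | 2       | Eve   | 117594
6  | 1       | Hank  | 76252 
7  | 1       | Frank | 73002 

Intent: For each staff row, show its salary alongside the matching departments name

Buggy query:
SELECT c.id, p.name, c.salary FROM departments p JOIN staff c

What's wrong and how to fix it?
Bug: Missing join condition: each staff row is matched to all departments rows instead of just its own

Fix: Specify the join condition linking the foreign key to the parent id

Corrected query:
SELECT c.id, p.name, c.salary FROM departments p JOIN staff c ON c.dept_id = p.id

Result:
id | name  | salary
---+-------+-------
1  | Legal | 165416
2  | HR    | 112395
3  | Legal | 106653
4  | Legal | 80638 
5  | HR    | 117594
6  | Legal | 76252 
7  | Legal | 73002 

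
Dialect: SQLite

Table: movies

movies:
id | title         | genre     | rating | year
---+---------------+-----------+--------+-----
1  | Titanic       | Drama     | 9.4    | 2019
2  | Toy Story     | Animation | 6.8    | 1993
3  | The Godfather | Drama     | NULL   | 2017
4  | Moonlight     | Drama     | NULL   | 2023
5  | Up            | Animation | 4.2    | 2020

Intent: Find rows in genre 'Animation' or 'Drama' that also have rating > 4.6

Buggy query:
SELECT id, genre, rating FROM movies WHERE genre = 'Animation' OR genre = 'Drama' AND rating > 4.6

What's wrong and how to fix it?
Bug: AND binds tighter than OR, so this parses as genre = 'Animation' OR (genre = 'Drama' AND rating > 4.6)

Fix: Add parentheses around the OR so the AND applies to both alternatives

Corrected query:
SELECT id, genre, rating FROM movies WHERE (genre = 'Animation' OR genre = 'Drama') AND rating > 4.6

Result:
id | genre     | rating
---+-----------+-------
1  | Drama     | 9.4   
2  | Animation | 6.8   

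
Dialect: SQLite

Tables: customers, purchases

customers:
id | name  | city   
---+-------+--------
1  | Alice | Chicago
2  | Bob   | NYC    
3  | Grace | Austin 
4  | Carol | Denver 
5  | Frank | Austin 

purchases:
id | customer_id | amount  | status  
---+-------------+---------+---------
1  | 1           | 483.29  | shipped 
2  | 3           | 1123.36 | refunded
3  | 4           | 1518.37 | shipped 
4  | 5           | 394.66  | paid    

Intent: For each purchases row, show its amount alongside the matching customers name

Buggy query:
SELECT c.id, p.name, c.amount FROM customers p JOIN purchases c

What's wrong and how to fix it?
Bug: JOIN with no ON clause produces a cartesian product; every purchases row pairs with every customers row

Fix: Add ON c.customer_id = p.id to the JOIN

Corrected query:
SELECT c.id, p.name, c.amount FROM customers p JOIN purchases c ON c.customer_id = p.id

Result:
id | name  | amount 
---+-------+--------
1  | Alice | 483.29 
2  | Grace | 1123.36
3  | Carol | 1518.37
4  | Frank | 394.66 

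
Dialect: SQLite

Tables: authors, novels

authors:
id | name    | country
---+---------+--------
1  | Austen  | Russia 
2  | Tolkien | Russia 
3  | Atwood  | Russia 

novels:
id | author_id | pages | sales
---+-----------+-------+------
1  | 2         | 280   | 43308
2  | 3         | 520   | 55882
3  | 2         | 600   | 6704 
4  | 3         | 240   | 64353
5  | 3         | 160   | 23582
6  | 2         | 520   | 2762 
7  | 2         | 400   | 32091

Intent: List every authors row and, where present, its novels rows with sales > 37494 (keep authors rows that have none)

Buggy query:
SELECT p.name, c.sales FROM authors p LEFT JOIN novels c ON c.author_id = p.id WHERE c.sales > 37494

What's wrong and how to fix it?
Bug: Filtering c.sales in WHERE discards the NULL rows produced by LEFT JOIN, turning it into an inner join

Fix: Move the right-table condition into the ON clause so unmatched parents are kept

Corrected query:
SELECT p.name, c.sales FROM authors p LEFT JOIN novels c ON c.author_id = p.id AND c.sales > 37494

Result:
name    | sales
--------+------
Austen  | NULL 
Tolkien | 43308
Atwood  | 55882
Atwood  | 64353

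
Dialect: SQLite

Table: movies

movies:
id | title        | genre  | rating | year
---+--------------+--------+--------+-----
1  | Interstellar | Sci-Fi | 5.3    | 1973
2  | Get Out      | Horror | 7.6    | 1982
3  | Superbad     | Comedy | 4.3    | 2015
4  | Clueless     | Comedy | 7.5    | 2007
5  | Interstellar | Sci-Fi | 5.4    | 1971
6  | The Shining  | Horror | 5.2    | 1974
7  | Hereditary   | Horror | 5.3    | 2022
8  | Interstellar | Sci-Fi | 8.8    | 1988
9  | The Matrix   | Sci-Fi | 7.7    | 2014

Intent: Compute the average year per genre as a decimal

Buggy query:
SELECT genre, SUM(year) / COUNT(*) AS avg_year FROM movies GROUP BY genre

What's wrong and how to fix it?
Bug: Both operands are integers, so '/' performs integer division and truncates

Fix: Multiply by 1.0 (or CAST to REAL) to force floating-point division

Corrected query:
SELECT genre, SUM(year) * 1.0 / COUNT(*) AS avg_year FROM movies GROUP BY genre

Result:
genre  | avg_year   
-------+------------
Comedy | 2011       
Horror | 1992.666667
Sci-Fi | 1986.5     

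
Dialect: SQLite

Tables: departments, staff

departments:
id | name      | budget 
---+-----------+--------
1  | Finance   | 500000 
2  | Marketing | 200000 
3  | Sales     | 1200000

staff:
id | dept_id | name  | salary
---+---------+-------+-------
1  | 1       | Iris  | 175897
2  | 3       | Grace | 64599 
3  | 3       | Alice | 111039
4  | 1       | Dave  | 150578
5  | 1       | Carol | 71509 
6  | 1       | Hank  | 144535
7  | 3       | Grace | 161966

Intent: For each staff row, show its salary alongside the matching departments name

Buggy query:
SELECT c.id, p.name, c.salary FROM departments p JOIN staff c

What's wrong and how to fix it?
Bug: Missing join condition: each staff row is matched to all departments rows instead of just its own

Fix: Specify the join condition linking the foreign key to the parent id

Corrected query:
SELECT c.id, p.name, c.salary FROM departments p JOIN staff c ON c.dept_id = p.id

Result:
id | name    | salary
---+---------+-------
1  | Finance | 175897
2  | Sales   | 64599 
3  | Sales   | 111039
4  | Finance | 150578
5  | Finance | 71509 
6  | Finance | 144535
7  | Sales   | 161966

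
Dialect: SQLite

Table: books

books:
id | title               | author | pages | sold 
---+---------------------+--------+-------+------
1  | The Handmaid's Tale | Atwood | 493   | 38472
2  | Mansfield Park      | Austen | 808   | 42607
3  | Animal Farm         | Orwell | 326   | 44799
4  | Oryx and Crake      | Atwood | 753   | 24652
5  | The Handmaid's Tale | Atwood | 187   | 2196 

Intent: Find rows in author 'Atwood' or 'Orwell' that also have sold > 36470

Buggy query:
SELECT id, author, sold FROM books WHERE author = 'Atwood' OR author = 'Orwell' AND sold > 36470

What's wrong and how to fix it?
Bug: AND binds tighter than OR, so this parses as author = 'Atwood' OR (author = 'Orwell' AND sold > 36470)

Fix: Group the OR with parentheses (or use IN), then AND the threshold

Corrected query:
SELECT id, author, sold FROM books WHERE (author = 'Atwood' OR author = 'Orwell') AND sold > 36470

Result:
id | author | sold 
---+--------+------
1  | Atwood | 38472
3  | Orwell | 44799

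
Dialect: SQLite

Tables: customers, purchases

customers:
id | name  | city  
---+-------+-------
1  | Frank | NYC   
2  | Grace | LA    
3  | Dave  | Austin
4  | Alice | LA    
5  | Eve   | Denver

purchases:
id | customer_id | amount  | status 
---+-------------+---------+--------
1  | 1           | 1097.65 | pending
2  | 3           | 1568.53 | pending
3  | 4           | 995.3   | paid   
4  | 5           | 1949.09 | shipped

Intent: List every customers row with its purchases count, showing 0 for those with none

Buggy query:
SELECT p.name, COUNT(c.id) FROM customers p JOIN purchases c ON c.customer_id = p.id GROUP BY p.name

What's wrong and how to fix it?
Bug: An inner join excludes parents with zero children

Fix: Switch to LEFT JOIN to retain unmatched parent rows

Corrected query:
SELECT p.name, COUNT(c.id) FROM customers p LEFT JOIN purchases c ON c.customer_id = p.id GROUP BY p.name

Result:
name  | COUNT(c.id)
------+------------
Alice | 1          
Dave  | 1          
Eve   | 1          
Frank | 1          
Grace | 0          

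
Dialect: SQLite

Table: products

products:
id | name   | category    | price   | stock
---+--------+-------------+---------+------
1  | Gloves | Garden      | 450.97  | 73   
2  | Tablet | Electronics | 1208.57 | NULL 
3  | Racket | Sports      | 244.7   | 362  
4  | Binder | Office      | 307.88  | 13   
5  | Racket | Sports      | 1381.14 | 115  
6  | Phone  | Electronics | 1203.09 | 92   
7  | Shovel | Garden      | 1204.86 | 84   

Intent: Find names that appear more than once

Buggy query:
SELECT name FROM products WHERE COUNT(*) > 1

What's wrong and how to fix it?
Bug: WHERE can't reference COUNT(*); aggregates are computed after WHERE

Fix: Group first, then use HAVING for the count condition

Corrected query:
SELECT name FROM products GROUP BY name HAVING COUNT(*) > 1

Result:
name  
------
Racket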